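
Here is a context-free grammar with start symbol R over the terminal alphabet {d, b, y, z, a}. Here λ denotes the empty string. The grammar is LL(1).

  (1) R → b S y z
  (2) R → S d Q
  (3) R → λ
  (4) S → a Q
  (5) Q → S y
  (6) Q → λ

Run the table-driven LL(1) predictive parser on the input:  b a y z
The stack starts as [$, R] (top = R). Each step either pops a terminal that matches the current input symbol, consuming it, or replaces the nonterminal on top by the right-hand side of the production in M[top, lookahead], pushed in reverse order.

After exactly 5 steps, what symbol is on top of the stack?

y

     Stack      Input      Action
  1  $ R        b a y z $  expand R → b S y z
  2  $ z y S b  b a y z $  match b
  3  $ z y S    a y z $    expand S → a Q
  4  $ z y Q a  a y z $    match a
  5  $ z y Q    y z $      expand Q → λ
Stack after step 5: $ z y (top = y).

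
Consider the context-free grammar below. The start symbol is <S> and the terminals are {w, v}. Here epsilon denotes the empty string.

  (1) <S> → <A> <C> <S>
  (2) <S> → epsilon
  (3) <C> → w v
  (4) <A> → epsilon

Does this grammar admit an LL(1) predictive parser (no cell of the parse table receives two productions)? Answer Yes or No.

FIRST(<S>) = {epsilon, w}
FIRST(<C>) = {w}
FIRST(<A>) = {epsilon}
FOLLOW(<S>) = {$}
FOLLOW(<C>) = {$, w}
FOLLOW(<A>) = {w}
Each cell of M receives at most one production.

Yes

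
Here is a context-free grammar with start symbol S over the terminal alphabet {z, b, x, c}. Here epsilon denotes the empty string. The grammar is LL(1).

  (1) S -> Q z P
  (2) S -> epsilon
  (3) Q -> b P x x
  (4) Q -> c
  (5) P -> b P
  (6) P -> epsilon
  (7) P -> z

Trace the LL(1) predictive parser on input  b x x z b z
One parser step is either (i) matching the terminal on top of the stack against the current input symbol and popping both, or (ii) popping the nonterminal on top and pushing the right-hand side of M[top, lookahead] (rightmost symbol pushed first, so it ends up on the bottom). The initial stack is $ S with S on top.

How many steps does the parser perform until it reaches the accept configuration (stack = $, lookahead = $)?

11

step 1: stack=$ S  input=b x x z b z $  — expand S -> Q z P
step 2: stack=$ P z Q  input=b x x z b z $  — expand Q -> b P x x
step 3: stack=$ P z x x P b  input=b x x z b z $  — match b
step 4: stack=$ P z x x P  input=x x z b z $  — expand P -> epsilon
step 5: stack=$ P z x x  input=x x z b z $  — match x
step 6: stack=$ P z x  input=x z b z $  — match x
step 7: stack=$ P z  input=z b z $  — match z
step 8: stack=$ P  input=b z $  — expand P -> b P
step 9: stack=$ P b  input=b z $  — match b
step 10: stack=$ P  input=z $  — expand P -> z
step 11: stack=$ z  input=z $  — match z
Accept reached after 11 steps.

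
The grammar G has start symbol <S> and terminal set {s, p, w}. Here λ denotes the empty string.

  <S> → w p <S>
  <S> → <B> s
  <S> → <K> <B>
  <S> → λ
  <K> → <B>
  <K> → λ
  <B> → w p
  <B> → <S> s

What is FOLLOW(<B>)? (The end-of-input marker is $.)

FIRST(<S>) = {λ, s, w}  (via <B> s, <K> <B>)
FIRST(<B>) = {s, w}  (via <S> s)
FIRST(<K>) = {λ, s, w}  (via <B>)
FOLLOW(<S>) includes $ since <S> is the start symbol.
FOLLOW(<S>): in <S>→w p <S>, the suffix after <S> is empty (adds nothing new); in <B>→<S> s, <S> is followed by s with FIRST {s}. Thus FOLLOW(<S>) = {$, s}.
FOLLOW(<K>): in <S>→<K> <B>, <K> is followed by <B> with FIRST {s, w}. Thus FOLLOW(<K>) = {s, w}.
FOLLOW(<B>): in <S>→<B> s, <B> is followed by s with FIRST {s}; in <S>→<K> <B>, the suffix after <B> is empty, so FOLLOW(<B>) ⊇ FOLLOW(<S>) = {$, s}; in <K>→<B>, the suffix after <B> is empty, so FOLLOW(<B>) ⊇ FOLLOW(<K>) = {s, w}. Thus FOLLOW(<B>) = {$, s, w}.

{$, s, w}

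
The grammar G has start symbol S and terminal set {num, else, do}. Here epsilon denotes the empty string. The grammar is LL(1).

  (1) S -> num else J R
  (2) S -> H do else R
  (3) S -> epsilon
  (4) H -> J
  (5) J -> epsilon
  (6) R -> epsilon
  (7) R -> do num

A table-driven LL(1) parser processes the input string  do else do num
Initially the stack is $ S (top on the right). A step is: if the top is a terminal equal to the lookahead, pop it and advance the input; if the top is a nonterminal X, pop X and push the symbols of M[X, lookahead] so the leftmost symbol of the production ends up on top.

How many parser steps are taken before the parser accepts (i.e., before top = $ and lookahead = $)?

8

step 1: stack=$ S  input=do else do num $  — expand S -> H do else R
step 2: stack=$ R else do H  input=do else do num $  — expand H -> J
step 3: stack=$ R else do J  input=do else do num $  — expand J -> epsilon
step 4: stack=$ R else do  input=do else do num $  — match do
step 5: stack=$ R else  input=else do num $  — match else
step 6: stack=$ R  input=do num $  — expand R -> do num
step 7: stack=$ num do  input=do num $  — match do
step 8: stack=$ num  input=num $  — match num
Accept reached after 8 steps.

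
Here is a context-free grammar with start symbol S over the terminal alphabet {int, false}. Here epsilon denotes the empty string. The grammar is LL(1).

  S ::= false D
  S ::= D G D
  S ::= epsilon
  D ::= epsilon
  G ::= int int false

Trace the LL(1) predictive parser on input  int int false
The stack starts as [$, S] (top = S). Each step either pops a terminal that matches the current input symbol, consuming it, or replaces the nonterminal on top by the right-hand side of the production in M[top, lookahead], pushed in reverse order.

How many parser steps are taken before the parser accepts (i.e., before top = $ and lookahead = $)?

7

     Stack              Input            Action
  1  $ S                int int false $  expand S ::= D G D
  2  $ D G D            int int false $  expand D ::= epsilon
  3  $ D G              int int false $  expand G ::= int int false
  4  $ D false int int  int int false $  match int
  5  $ D false int      int false $      match int
  6  $ D false          false $          match false
  7  $ D                $                expand D ::= epsilon
Accept reached after 7 steps.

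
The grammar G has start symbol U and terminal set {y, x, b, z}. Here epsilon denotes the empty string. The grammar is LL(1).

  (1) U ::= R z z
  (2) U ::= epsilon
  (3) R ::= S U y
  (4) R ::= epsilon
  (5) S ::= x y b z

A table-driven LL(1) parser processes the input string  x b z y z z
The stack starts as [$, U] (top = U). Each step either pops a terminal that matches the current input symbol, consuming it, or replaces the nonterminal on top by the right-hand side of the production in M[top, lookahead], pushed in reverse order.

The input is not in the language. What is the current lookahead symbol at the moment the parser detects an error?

b

     Stack              Input          Action
  1  $ U                x b z y z z $  expand U ::= R z z
  2  $ z z R            x b z y z z $  expand R ::= S U y
  3  $ z z y U S        x b z y z z $  expand S ::= x y b z
  4  $ z z y U z b y x  x b z y z z $  match x
  5  $ z z y U z b y    b z y z z $    error: top is terminal y but lookahead is b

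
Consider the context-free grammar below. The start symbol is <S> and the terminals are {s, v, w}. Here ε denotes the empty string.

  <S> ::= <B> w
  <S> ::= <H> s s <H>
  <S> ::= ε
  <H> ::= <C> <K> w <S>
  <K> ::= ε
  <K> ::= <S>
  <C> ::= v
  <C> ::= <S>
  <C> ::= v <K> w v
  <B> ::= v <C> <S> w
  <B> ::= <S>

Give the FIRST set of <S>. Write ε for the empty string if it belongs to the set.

{ε, v, w}

FIRST(<S>) = {ε, v, w}  (via <B> w, <H> s s <H>)
FIRST(<K>) = {ε, v, w}  (via <S>)
FIRST(<C>) = {ε, v, w}  (via <S>)
FIRST(<B>) = {ε, v, w}  (via <S>)
FIRST(<H>) = {v, w}  (via <C> <K> w <S>)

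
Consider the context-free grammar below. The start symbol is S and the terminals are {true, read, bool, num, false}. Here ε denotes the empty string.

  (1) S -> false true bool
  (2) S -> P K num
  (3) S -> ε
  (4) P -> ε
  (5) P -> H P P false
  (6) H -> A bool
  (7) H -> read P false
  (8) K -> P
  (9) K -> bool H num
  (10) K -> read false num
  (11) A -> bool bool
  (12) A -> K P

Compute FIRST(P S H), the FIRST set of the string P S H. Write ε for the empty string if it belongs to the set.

{bool, false, num, read}

FIRST(S) = {ε, bool, false, num, read}  (via P K num)
FIRST(P) = {ε, bool, read}  (via H P P false)
FIRST(K) = {ε, bool, read}  (via P)
FIRST(A) = {ε, bool, read}  (via K P)
FIRST(H) = {bool, read}  (via A bool)
FIRST(P S H): take FIRST of each symbol in turn, carrying on past any symbol whose FIRST contains ε; result {bool, false, num, read}.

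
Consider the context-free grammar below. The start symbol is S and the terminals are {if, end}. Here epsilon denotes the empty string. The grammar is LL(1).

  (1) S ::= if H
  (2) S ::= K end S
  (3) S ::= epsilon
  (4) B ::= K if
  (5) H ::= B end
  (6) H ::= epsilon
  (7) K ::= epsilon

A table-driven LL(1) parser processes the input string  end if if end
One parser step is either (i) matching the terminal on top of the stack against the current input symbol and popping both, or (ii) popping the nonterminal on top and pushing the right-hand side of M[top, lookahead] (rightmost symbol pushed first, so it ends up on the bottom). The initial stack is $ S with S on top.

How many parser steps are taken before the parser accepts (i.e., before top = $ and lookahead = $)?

step 1: stack=$ S  input=end if if end $  — expand S ::= K end S
step 2: stack=$ S end K  input=end if if end $  — expand K ::= epsilon
step 3: stack=$ S end  input=end if if end $  — match end
step 4: stack=$ S  input=if if end $  — expand S ::= if H
step 5: stack=$ H if  input=if if end $  — match if
step 6: stack=$ H  input=if end $  — expand H ::= B end
step 7: stack=$ end B  input=if end $  — expand B ::= K if
step 8: stack=$ end if K  input=if end $  — expand K ::= epsilon
step 9: stack=$ end if  input=if end $  — match if
step 10: stack=$ end  input=end $  — match end
Accept reached after 10 steps.

10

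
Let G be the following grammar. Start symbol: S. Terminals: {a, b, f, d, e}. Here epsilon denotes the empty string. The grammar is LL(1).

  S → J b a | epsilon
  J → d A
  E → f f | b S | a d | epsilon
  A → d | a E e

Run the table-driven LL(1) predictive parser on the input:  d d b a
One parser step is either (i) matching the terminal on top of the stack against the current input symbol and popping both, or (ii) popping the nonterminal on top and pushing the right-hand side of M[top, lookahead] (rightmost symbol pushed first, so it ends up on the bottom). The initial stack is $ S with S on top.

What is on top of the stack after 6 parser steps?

step 1: stack=$ S  input=d d b a $  — expand S → J b a
step 2: stack=$ a b J  input=d d b a $  — expand J → d A
step 3: stack=$ a b A d  input=d d b a $  — match d
step 4: stack=$ a b A  input=d b a $  — expand A → d
step 5: stack=$ a b d  input=d b a $  — match d
step 6: stack=$ a b  input=b a $  — match b
Stack after step 6: $ a (top = a).

a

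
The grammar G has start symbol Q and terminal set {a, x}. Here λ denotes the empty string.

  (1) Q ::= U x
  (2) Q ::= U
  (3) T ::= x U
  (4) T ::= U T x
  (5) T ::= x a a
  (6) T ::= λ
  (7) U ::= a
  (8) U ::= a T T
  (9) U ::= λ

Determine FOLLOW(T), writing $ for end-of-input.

{$, a, x}

FIRST(U): from U::=a we get {a}; from U::=a T T we get {a}; from U::=λ we get {λ}. So FIRST(U) = {λ, a}.
FIRST(Q): from Q::=U x we get {a, x}; from Q::=U we get {λ, a}. So FIRST(Q) = {λ, a, x}.
FIRST(T): from T::=x U we get {x}; from T::=U T x we get {a, x}; from T::=x a a we get {x}; from T::=λ we get {λ}. So FIRST(T) = {λ, a, x}.
FOLLOW(Q) includes $ since Q is the start symbol.
FOLLOW(Q): Q appears on no right-hand side. Thus FOLLOW(Q) = {$}.
FOLLOW(T): in T::=U T x, T is followed by x with FIRST {x}; in U::=a T T (occurrence 1), T is followed by T with FIRST {λ, a, x}; in U::=a T T (occurrence 1), the suffix after T is nullable, so FOLLOW(T) ⊇ FOLLOW(U) = {$, a, x}; in U::=a T T (occurrence 2), the suffix after T is empty, so FOLLOW(T) ⊇ FOLLOW(U) = {$, a, x}. Thus FOLLOW(T) = {$, a, x}.
FOLLOW(U): in Q::=U x, U is followed by x with FIRST {x}; in Q::=U, the suffix after U is empty, so FOLLOW(U) ⊇ FOLLOW(Q) = {$}; in T::=x U, the suffix after U is empty, so FOLLOW(U) ⊇ FOLLOW(T) = {$, a, x}; in T::=U T x, U is followed by T x with FIRST {a, x}. Thus FOLLOW(U) = {$, a, x}.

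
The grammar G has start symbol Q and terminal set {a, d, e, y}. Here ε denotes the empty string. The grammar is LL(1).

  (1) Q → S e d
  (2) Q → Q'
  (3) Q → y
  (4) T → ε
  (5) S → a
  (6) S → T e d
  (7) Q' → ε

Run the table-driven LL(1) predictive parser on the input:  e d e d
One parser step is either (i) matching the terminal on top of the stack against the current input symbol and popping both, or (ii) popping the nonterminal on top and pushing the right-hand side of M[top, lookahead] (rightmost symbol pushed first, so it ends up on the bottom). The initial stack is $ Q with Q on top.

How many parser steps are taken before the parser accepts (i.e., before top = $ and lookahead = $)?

7

     Stack        Input      Action
  1  $ Q          e d e d $  expand Q → S e d
  2  $ d e S      e d e d $  expand S → T e d
  3  $ d e d e T  e d e d $  expand T → ε
  4  $ d e d e    e d e d $  match e
  5  $ d e d      d e d $    match d
  6  $ d e        e d $      match e
  7  $ d          d $        match d
Accept reached after 7 steps.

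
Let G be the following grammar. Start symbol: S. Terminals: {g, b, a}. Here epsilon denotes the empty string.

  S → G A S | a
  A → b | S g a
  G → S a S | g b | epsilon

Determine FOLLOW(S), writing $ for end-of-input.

{$, a, b, g}

FIRST(S) = {a, b, g}  (via G A S)
FIRST(A) = {a, b, g}  (via S g a)
FIRST(G) = {epsilon, a, b, g}  (via S a S)
FOLLOW(S) includes $ since S is the start symbol.
FOLLOW(A): in S→G A S, A is followed by S with FIRST {a, b, g}. Thus FOLLOW(A) = {a, b, g}.
FOLLOW(G): in S→G A S, G is followed by A S with FIRST {a, b, g}. Thus FOLLOW(G) = {a, b, g}.
FOLLOW(S): in S→G A S, the suffix after S is empty (adds nothing new); in A→S g a, S is followed by g a with FIRST {g}; in G→S a S (occurrence 1), S is followed by a S with FIRST {a}; in G→S a S (occurrence 2), the suffix after S is empty, so FOLLOW(S) ⊇ FOLLOW(G) = {a, b, g}. Thus FOLLOW(S) = {$, a, b, g}.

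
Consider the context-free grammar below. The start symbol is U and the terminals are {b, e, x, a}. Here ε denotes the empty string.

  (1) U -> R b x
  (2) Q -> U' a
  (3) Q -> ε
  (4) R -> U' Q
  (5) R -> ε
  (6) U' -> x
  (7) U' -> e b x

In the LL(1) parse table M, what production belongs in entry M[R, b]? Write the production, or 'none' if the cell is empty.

FIRST(U'): from U'->x we get {x}; from U'->e b x we get {e}. So FIRST(U') = {e, x}.
FIRST(Q): from Q->U' a we get {e, x}; from Q->ε we get {ε}. So FIRST(Q) = {ε, e, x}.
FIRST(R): from R->U' Q we get {e, x}; from R->ε we get {ε}. So FIRST(R) = {ε, e, x}.
FIRST(U): from U->R b x we get {b, e, x}. So FIRST(U) = {b, e, x}.
FOLLOW(U) includes $ since U is the start symbol.
FOLLOW(R): in U->R b x, R is followed by b x with FIRST {b}. Thus FOLLOW(R) = {b}.
For R -> U' Q: FIRST(U' Q) = {e, x}, so it goes in M[R, t] for t ∈ {e, x}.
For R -> ε: FIRST(ε) = {ε}, so it goes in M[R, t] for t ∈ {}; since ε ∈ FIRST, also for every t ∈ FOLLOW(R) = {b}.

R -> ε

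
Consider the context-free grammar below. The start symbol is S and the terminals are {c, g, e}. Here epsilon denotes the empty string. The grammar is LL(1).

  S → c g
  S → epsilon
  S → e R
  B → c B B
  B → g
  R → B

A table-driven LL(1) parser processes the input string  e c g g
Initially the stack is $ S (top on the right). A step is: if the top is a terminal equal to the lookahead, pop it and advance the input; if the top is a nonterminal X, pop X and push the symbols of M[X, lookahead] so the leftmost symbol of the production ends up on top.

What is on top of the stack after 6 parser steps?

     Stack    Input      Action
  1  $ S      e c g g $  expand S → e R
  2  $ R e    e c g g $  match e
  3  $ R      c g g $    expand R → B
  4  $ B      c g g $    expand B → c B B
  5  $ B B c  c g g $    match c
  6  $ B B    g g $      expand B → g
Stack after step 6: $ B g (top = g).

g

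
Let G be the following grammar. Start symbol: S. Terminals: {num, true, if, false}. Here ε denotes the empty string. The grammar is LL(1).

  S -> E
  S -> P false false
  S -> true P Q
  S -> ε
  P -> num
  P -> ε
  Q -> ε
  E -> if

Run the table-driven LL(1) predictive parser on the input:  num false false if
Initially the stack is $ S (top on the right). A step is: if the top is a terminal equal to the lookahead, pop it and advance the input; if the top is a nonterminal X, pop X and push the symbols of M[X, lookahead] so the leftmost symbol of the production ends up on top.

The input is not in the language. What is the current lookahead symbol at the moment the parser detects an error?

     Stack              Input                 Action
  1  $ S                num false false if $  expand S -> P false false
  2  $ false false P    num false false if $  expand P -> num
  3  $ false false num  num false false if $  match num
  4  $ false false      false false if $      match false
  5  $ false            false if $            match false
  6  $                  if $                  error: stack empty but input remains

if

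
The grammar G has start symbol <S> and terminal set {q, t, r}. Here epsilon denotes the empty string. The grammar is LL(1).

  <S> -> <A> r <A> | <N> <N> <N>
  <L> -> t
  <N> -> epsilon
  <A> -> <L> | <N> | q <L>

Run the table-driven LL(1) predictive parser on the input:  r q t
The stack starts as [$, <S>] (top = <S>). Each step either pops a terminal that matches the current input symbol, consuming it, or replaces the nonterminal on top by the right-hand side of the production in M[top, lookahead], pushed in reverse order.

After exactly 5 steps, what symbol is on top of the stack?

     Stack        Input    Action
  1  $ <S>        r q t $  expand <S> -> <A> r <A>
  2  $ <A> r <A>  r q t $  expand <A> -> <N>
  3  $ <A> r <N>  r q t $  expand <N> -> epsilon
  4  $ <A> r      r q t $  match r
  5  $ <A>        q t $    expand <A> -> q <L>
Stack after step 5: $ <L> q (top = q).

q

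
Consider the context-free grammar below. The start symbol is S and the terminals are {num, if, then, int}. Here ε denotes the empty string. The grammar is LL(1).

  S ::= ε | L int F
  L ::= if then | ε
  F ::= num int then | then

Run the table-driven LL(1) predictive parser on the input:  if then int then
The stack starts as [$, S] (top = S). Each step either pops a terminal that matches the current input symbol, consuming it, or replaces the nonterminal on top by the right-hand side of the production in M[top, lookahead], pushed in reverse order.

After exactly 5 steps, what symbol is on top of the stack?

F

     Stack            Input               Action
  1  $ S              if then int then $  expand S ::= L int F
  2  $ F int L        if then int then $  expand L ::= if then
  3  $ F int then if  if then int then $  match if
  4  $ F int then     then int then $     match then
  5  $ F int          int then $          match int
Stack after step 5: $ F (top = F).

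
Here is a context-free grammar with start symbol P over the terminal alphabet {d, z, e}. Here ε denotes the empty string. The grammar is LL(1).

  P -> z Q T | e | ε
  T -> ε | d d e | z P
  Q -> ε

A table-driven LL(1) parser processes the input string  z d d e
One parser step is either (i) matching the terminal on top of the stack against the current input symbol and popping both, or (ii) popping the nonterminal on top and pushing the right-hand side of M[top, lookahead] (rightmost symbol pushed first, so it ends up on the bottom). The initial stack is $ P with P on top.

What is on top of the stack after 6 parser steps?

e

step 1: stack=$ P  input=z d d e $  — expand P -> z Q T
step 2: stack=$ T Q z  input=z d d e $  — match z
step 3: stack=$ T Q  input=d d e $  — expand Q -> ε
step 4: stack=$ T  input=d d e $  — expand T -> d d e
step 5: stack=$ e d d  input=d d e $  — match d
step 6: stack=$ e d  input=d e $  — match d
Stack after step 6: $ e (top = e).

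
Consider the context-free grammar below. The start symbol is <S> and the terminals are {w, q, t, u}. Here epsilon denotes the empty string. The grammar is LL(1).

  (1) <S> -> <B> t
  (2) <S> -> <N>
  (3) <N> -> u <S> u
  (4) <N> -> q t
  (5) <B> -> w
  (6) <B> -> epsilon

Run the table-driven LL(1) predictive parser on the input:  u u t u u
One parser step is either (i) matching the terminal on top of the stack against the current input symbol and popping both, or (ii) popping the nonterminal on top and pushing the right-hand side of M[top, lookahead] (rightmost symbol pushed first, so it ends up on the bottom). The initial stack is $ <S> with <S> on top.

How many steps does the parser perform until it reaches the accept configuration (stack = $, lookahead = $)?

11

      Stack        Input        Action
   1  $ <S>        u u t u u $  expand <S> -> <N>
   2  $ <N>        u u t u u $  expand <N> -> u <S> u
   3  $ u <S> u    u u t u u $  match u
   4  $ u <S>      u t u u $    expand <S> -> <N>
   5  $ u <N>      u t u u $    expand <N> -> u <S> u
   6  $ u u <S> u  u t u u $    match u
   7  $ u u <S>    t u u $      expand <S> -> <B> t
   8  $ u u t <B>  t u u $      expand <B> -> epsilon
   9  $ u u t      t u u $      match t
  10  $ u u        u u $        match u
  11  $ u          u $          match u
Accept reached after 11 steps.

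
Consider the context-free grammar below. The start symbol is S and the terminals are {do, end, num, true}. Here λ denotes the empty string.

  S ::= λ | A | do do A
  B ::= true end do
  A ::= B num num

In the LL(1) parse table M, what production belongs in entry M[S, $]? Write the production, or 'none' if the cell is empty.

S ::= λ

FIRST(B) = {true}
FIRST(A) = {true}  (via B num num)
FIRST(S) = {λ, do, true}  (via A)
FOLLOW(S) includes $ since S is the start symbol.
FOLLOW(S): S appears on no right-hand side. Thus FOLLOW(S) = {$}.
For S ::= λ: FIRST(λ) = {λ}, so it goes in M[S, t] for t ∈ {}; since λ ∈ FIRST, also for every t ∈ FOLLOW(S) = {$}.
For S ::= A: FIRST(A) = {true}, so it goes in M[S, t] for t ∈ {true}.
For S ::= do do A: FIRST(do do A) = {do}, so it goes in M[S, t] for t ∈ {do}.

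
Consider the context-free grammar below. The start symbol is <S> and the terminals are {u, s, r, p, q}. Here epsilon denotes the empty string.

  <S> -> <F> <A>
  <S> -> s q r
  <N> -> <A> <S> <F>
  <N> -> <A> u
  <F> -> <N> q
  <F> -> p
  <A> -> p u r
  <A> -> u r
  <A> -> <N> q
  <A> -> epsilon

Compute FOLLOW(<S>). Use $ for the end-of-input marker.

{$, p, s, u}

FIRST(<S>) = {p, s, u}  (via <F> <A>)
FIRST(<N>) = {p, s, u}  (via <A> <S> <F>, <A> u)
FIRST(<F>) = {p, s, u}  (via <N> q)
FIRST(<A>) = {epsilon, p, s, u}  (via <N> q)
FOLLOW(<S>) includes $ since <S> is the start symbol.
FOLLOW(<S>): in <N>-><A> <S> <F>, <S> is followed by <F> with FIRST {p, s, u}. Thus FOLLOW(<S>) = {$, p, s, u}.
FOLLOW(<N>): in <F>-><N> q, <N> is followed by q with FIRST {q}; in <A>-><N> q, <N> is followed by q with FIRST {q}. Thus FOLLOW(<N>) = {q}.
FOLLOW(<F>): in <S>-><F> <A>, <F> is followed by <A> with FIRST {epsilon, p, s, u}; in <S>-><F> <A>, the suffix after <F> is nullable, so FOLLOW(<F>) ⊇ FOLLOW(<S>) = {$, p, s, u}; in <N>-><A> <S> <F>, the suffix after <F> is empty, so FOLLOW(<F>) ⊇ FOLLOW(<N>) = {q}. Thus FOLLOW(<F>) = {$, p, q, s, u}.
FOLLOW(<A>): in <S>-><F> <A>, the suffix after <A> is empty, so FOLLOW(<A>) ⊇ FOLLOW(<S>) = {$, p, s, u}; in <N>-><A> <S> <F>, <A> is followed by <S> <F> with FIRST {p, s, u}; in <N>-><A> u, <A> is followed by u with FIRST {u}. Thus FOLLOW(<A>) = {$, p, s, u}.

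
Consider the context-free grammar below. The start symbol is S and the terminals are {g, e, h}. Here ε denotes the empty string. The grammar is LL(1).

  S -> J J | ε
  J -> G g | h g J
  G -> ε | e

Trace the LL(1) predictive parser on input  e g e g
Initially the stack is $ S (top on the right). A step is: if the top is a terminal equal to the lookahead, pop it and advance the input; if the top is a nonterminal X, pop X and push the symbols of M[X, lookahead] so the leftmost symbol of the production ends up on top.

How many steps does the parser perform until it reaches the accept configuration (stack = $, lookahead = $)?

step 1: stack=$ S  input=e g e g $  — expand S -> J J
step 2: stack=$ J J  input=e g e g $  — expand J -> G g
step 3: stack=$ J g G  input=e g e g $  — expand G -> e
step 4: stack=$ J g e  input=e g e g $  — match e
step 5: stack=$ J g  input=g e g $  — match g
step 6: stack=$ J  input=e g $  — expand J -> G g
step 7: stack=$ g G  input=e g $  — expand G -> e
step 8: stack=$ g e  input=e g $  — match e
step 9: stack=$ g  input=g $  — match g
Accept reached after 9 steps.

9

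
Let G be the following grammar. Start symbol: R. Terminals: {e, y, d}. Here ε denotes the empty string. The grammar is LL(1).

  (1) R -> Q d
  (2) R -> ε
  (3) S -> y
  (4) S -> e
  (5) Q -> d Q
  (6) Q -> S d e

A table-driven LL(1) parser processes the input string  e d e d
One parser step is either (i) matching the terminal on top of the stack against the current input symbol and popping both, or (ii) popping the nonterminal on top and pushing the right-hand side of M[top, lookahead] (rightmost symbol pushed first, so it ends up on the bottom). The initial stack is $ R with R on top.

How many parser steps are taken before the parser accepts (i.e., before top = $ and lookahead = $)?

7

step 1: stack=$ R  input=e d e d $  — expand R -> Q d
step 2: stack=$ d Q  input=e d e d $  — expand Q -> S d e
step 3: stack=$ d e d S  input=e d e d $  — expand S -> e
step 4: stack=$ d e d e  input=e d e d $  — match e
step 5: stack=$ d e d  input=d e d $  — match d
step 6: stack=$ d e  input=e d $  — match e
step 7: stack=$ d  input=d $  — match d
Accept reached after 7 steps.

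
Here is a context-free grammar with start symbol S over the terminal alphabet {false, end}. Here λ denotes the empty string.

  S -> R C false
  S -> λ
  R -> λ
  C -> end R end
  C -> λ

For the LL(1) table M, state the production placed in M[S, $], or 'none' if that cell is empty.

S -> λ

FIRST(R): from R->λ we get {λ}. So FIRST(R) = {λ}.
FIRST(C): from C->end R end we get {end}; from C->λ we get {λ}. So FIRST(C) = {λ, end}.
FIRST(S): from S->R C false we get {end, false}; from S->λ we get {λ}. So FIRST(S) = {λ, end, false}.
FOLLOW(S) includes $ since S is the start symbol.
FOLLOW(S): S appears on no right-hand side. Thus FOLLOW(S) = {$}.
For S -> R C false: FIRST(R C false) = {end, false}, so it goes in M[S, t] for t ∈ {end, false}.
For S -> λ: FIRST(λ) = {λ}, so it goes in M[S, t] for t ∈ {}; since λ ∈ FIRST, also for every t ∈ FOLLOW(S) = {$}.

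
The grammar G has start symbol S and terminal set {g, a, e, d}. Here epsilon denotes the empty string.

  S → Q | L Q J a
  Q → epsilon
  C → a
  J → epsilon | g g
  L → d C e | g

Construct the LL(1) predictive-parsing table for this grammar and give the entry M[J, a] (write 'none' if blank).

FIRST(Q) = {epsilon}
FIRST(C) = {a}
FIRST(J) = {epsilon, g}
FIRST(L) = {d, g}
FIRST(S) = {epsilon, d, g}  (via Q, L Q J a)
FOLLOW(S) includes $ since S is the start symbol.
FOLLOW(J): in S→L Q J a, J is followed by a with FIRST {a}. Thus FOLLOW(J) = {a}.
For J → epsilon: FIRST(epsilon) = {epsilon}, so it goes in M[J, t] for t ∈ {}; since epsilon ∈ FIRST, also for every t ∈ FOLLOW(J) = {a}.
For J → g g: FIRST(g g) = {g}, so it goes in M[J, t] for t ∈ {g}.

J → epsilon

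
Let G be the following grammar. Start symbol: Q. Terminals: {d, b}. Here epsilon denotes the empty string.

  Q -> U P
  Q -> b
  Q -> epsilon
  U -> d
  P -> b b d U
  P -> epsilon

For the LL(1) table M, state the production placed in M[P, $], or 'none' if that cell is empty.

FIRST(U): from U->d we get {d}. So FIRST(U) = {d}.
FIRST(P): from P->b b d U we get {b}; from P->epsilon we get {epsilon}. So FIRST(P) = {epsilon, b}.
FIRST(Q): from Q->U P we get {d}; from Q->b we get {b}; from Q->epsilon we get {epsilon}. So FIRST(Q) = {epsilon, b, d}.
FOLLOW(Q) includes $ since Q is the start symbol.
FOLLOW(Q): Q appears on no right-hand side. Thus FOLLOW(Q) = {$}.
FOLLOW(P): in Q->U P, the suffix after P is empty, so FOLLOW(P) ⊇ FOLLOW(Q) = {$}. Thus FOLLOW(P) = {$}.
For P -> b b d U: FIRST(b b d U) = {b}, so it goes in M[P, t] for t ∈ {b}.
For P -> epsilon: FIRST(epsilon) = {epsilon}, so it goes in M[P, t] for t ∈ {}; since epsilon ∈ FIRST, also for every t ∈ FOLLOW(P) = {$}.

P -> epsilon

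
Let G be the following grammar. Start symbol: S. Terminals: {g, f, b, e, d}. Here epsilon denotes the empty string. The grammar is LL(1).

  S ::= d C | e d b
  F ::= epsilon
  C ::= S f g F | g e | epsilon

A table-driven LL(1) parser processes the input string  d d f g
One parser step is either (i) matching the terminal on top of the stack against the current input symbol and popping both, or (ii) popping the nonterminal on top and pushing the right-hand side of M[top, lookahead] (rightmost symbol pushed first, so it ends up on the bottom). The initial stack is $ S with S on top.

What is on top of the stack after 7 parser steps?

g

     Stack        Input      Action
  1  $ S          d d f g $  expand S ::= d C
  2  $ C d        d d f g $  match d
  3  $ C          d f g $    expand C ::= S f g F
  4  $ F g f S    d f g $    expand S ::= d C
  5  $ F g f C d  d f g $    match d
  6  $ F g f C    f g $      expand C ::= epsilon
  7  $ F g f      f g $      match f
Stack after step 7: $ F g (top = g).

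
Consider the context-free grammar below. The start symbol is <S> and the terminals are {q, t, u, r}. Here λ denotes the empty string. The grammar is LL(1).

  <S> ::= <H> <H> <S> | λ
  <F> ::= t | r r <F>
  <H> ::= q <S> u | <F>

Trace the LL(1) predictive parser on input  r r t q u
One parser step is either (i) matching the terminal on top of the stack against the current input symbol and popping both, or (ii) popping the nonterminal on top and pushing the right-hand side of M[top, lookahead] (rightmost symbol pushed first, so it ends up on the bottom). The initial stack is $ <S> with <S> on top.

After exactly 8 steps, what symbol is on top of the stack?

q

step 1: stack=$ <S>  input=r r t q u $  — expand <S> ::= <H> <H> <S>
step 2: stack=$ <S> <H> <H>  input=r r t q u $  — expand <H> ::= <F>
step 3: stack=$ <S> <H> <F>  input=r r t q u $  — expand <F> ::= r r <F>
step 4: stack=$ <S> <H> <F> r r  input=r r t q u $  — match r
step 5: stack=$ <S> <H> <F> r  input=r t q u $  — match r
step 6: stack=$ <S> <H> <F>  input=t q u $  — expand <F> ::= t
step 7: stack=$ <S> <H> t  input=t q u $  — match t
step 8: stack=$ <S> <H>  input=q u $  — expand <H> ::= q <S> u
Stack after step 8: $ <S> u <S> q (top = q).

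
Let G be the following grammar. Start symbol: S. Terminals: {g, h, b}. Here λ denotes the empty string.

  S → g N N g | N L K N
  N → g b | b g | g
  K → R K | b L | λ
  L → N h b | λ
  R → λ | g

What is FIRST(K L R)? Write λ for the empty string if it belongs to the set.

{λ, b, g}

FIRST(N): from N→g b we get {g}; from N→b g we get {b}; from N→g we get {g}. So FIRST(N) = {b, g}.
FIRST(R): from R→λ we get {λ}; from R→g we get {g}. So FIRST(R) = {λ, g}.
FIRST(S): from S→g N N g we get {g}; from S→N L K N we get {b, g}. So FIRST(S) = {b, g}.
FIRST(K): from K→R K we get {λ, b, g}; from K→b L we get {b}; from K→λ we get {λ}. So FIRST(K) = {λ, b, g}.
FIRST(L): from L→N h b we get {b, g}; from L→λ we get {λ}. So FIRST(L) = {λ, b, g}.
FIRST(K L R): take FIRST of each symbol in turn, carrying on past any symbol whose FIRST contains λ; result {λ, b, g}.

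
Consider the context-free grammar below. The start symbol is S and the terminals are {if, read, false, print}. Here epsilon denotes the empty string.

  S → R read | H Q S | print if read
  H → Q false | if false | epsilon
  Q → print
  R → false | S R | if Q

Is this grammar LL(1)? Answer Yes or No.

FIRST(S) = {false, if, print}
FIRST(H) = {epsilon, if, print}
FIRST(Q) = {print}
FIRST(R) = {false, if, print}
FOLLOW(S) = {$, false, if, print}
FOLLOW(H) = {print}
FOLLOW(Q) = {false, if, print, read}
FOLLOW(R) = {read}
Cell M[H, print] receives both H → Q false and H → epsilon — the grammar is not LL(1).

No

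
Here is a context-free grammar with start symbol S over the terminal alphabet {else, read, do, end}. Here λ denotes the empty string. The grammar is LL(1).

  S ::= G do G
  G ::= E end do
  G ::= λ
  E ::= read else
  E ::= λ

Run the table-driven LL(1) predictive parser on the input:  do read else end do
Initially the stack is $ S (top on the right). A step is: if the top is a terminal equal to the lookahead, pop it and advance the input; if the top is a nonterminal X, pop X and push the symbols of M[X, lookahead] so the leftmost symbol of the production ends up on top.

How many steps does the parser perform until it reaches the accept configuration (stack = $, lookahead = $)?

9

     Stack               Input                  Action
  1  $ S                 do read else end do $  expand S ::= G do G
  2  $ G do G            do read else end do $  expand G ::= λ
  3  $ G do              do read else end do $  match do
  4  $ G                 read else end do $     expand G ::= E end do
  5  $ do end E          read else end do $     expand E ::= read else
  6  $ do end else read  read else end do $     match read
  7  $ do end else       else end do $          match else
  8  $ do end            end do $               match end
  9  $ do                do $                   match do
Accept reached after 9 steps.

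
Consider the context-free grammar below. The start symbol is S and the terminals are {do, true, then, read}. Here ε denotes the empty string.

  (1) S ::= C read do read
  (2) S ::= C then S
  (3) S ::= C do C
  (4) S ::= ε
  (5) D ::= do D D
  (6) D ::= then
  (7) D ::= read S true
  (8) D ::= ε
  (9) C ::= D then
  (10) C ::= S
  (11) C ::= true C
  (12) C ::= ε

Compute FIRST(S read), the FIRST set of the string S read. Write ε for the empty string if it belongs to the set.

{do, read, then, true}

FIRST(D) = {ε, do, read, then}
FIRST(S) = {ε, do, read, then, true}  (via C read do read, C then S, C do C)
FIRST(C) = {ε, do, read, then, true}  (via D then, S)
FIRST(S read): take FIRST of each symbol in turn, carrying on past any symbol whose FIRST contains ε; result {do, read, then, true}.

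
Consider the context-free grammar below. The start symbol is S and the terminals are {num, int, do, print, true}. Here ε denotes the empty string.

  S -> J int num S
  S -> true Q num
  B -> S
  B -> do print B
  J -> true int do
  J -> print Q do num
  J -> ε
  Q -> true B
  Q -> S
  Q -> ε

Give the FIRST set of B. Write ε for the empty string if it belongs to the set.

FIRST(J): from J->true int do we get {true}; from J->print Q do num we get {print}; from J->ε we get {ε}. So FIRST(J) = {ε, print, true}.
FIRST(S): from S->J int num S we get {int, print, true}; from S->true Q num we get {true}. So FIRST(S) = {int, print, true}.
FIRST(B): from B->S we get {int, print, true}; from B->do print B we get {do}. So FIRST(B) = {do, int, print, true}.
FIRST(Q): from Q->true B we get {true}; from Q->S we get {int, print, true}; from Q->ε we get {ε}. So FIRST(Q) = {ε, int, print, true}.

{do, int, print, true}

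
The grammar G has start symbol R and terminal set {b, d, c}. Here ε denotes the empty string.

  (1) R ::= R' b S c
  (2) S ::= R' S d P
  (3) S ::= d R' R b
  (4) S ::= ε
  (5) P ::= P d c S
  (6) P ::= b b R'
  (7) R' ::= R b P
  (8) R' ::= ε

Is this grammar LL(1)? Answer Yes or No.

No

FIRST(R) = {b}
FIRST(S) = {ε, b, d}
FIRST(P) = {b}
FIRST(R') = {ε, b}
FOLLOW(R) = {$, b}
FOLLOW(S) = {b, c, d}
FOLLOW(P) = {b, c, d}
FOLLOW(R') = {b, c, d}
Cell M[P, b] receives both P ::= P d c S and P ::= b b R' — the grammar is not LL(1).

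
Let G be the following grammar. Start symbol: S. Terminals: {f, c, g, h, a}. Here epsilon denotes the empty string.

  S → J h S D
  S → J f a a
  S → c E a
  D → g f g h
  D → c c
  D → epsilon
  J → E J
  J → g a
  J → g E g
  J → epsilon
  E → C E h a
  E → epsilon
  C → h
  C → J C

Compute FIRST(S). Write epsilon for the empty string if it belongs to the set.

FIRST(D) = {epsilon, c, g}
FIRST(S) = {c, f, g, h}  (via J h S D, J f a a)
FIRST(J) = {epsilon, g, h}  (via E J)
FIRST(C) = {g, h}  (via J C)
FIRST(E) = {epsilon, g, h}  (via C E h a)

{c, f, g, h}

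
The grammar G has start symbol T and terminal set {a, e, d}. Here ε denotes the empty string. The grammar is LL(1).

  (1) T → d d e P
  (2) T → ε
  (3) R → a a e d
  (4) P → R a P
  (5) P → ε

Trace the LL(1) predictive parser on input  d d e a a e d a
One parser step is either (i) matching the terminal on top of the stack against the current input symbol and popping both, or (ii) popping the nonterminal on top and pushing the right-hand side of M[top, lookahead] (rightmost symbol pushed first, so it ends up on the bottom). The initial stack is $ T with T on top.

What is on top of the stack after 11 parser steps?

P

      Stack          Input              Action
   1  $ T            d d e a a e d a $  expand T → d d e P
   2  $ P e d d      d d e a a e d a $  match d
   3  $ P e d        d e a a e d a $    match d
   4  $ P e          e a a e d a $      match e
   5  $ P            a a e d a $        expand P → R a P
   6  $ P a R        a a e d a $        expand R → a a e d
   7  $ P a d e a a  a a e d a $        match a
   8  $ P a d e a    a e d a $          match a
   9  $ P a d e      e d a $            match e
  10  $ P a d        d a $              match d
  11  $ P a          a $                match a
Stack after step 11: $ P (top = P).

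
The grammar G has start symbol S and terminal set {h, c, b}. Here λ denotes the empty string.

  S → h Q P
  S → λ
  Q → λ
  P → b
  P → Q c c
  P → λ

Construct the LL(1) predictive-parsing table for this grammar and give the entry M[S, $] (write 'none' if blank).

S → λ

FIRST(S): from S→h Q P we get {h}; from S→λ we get {λ}. So FIRST(S) = {λ, h}.
FIRST(Q): from Q→λ we get {λ}. So FIRST(Q) = {λ}.
FIRST(P): from P→b we get {b}; from P→Q c c we get {c}; from P→λ we get {λ}. So FIRST(P) = {λ, b, c}.
FOLLOW(S) includes $ since S is the start symbol.
FOLLOW(S): S appears on no right-hand side. Thus FOLLOW(S) = {$}.
For S → h Q P: FIRST(h Q P) = {h}, so it goes in M[S, t] for t ∈ {h}.
For S → λ: FIRST(λ) = {λ}, so it goes in M[S, t] for t ∈ {}; since λ ∈ FIRST, also for every t ∈ FOLLOW(S) = {$}.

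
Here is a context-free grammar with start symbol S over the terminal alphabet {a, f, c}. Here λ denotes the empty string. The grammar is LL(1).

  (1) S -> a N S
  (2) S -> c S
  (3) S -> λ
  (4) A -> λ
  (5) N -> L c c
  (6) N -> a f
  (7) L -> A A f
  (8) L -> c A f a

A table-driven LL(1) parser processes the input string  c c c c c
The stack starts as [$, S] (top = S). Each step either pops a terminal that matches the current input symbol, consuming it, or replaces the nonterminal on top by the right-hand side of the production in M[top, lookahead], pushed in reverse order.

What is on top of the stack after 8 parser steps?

step 1: stack=$ S  input=c c c c c $  — expand S -> c S
step 2: stack=$ S c  input=c c c c c $  — match c
step 3: stack=$ S  input=c c c c $  — expand S -> c S
step 4: stack=$ S c  input=c c c c $  — match c
step 5: stack=$ S  input=c c c $  — expand S -> c S
step 6: stack=$ S c  input=c c c $  — match c
step 7: stack=$ S  input=c c $  — expand S -> c S
step 8: stack=$ S c  input=c c $  — match c
Stack after step 8: $ S (top = S).

S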